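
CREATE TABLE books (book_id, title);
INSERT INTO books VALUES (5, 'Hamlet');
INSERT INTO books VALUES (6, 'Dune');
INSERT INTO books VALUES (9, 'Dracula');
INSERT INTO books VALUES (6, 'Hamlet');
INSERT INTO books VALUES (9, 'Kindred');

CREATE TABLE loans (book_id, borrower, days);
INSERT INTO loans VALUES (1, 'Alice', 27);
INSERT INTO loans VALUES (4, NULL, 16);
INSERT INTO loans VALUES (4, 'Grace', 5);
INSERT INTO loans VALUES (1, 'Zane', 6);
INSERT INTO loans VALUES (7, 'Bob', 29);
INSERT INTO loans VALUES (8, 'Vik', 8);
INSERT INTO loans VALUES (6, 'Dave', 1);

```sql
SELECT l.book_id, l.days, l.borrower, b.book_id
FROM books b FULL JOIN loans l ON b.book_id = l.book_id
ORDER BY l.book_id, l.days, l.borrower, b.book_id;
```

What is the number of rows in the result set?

11

FULL OUTER JOIN keeps every row from both sides; unmatched rows get NULL for the other side's columns.
Matching on b.book_id = l.book_id.
Matched pairs: 2; unmatched b rows kept: 3; unmatched l rows kept: 6.
Total: 2 matched + 9 padded = 11 rows.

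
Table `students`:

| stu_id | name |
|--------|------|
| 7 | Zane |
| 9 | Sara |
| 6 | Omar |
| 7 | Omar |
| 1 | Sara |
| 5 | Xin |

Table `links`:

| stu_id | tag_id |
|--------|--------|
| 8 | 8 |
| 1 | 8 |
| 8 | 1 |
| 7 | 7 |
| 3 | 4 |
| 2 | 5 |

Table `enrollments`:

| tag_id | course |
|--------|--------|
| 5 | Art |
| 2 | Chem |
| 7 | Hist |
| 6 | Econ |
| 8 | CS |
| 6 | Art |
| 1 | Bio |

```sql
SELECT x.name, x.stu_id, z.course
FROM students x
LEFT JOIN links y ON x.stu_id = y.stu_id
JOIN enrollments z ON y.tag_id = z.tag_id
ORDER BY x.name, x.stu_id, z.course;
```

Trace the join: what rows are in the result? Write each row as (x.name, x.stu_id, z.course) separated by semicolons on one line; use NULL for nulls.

(Omar, 7, Hist); (Sara, 1, CS); (Zane, 7, Hist)

Evaluate left to right. First `students x LEFT JOIN links y` on stu_id: 6 row(s).
Then INNER JOIN `enrollments z` on tag_id: keep only rows whose y.tag_id appears in z.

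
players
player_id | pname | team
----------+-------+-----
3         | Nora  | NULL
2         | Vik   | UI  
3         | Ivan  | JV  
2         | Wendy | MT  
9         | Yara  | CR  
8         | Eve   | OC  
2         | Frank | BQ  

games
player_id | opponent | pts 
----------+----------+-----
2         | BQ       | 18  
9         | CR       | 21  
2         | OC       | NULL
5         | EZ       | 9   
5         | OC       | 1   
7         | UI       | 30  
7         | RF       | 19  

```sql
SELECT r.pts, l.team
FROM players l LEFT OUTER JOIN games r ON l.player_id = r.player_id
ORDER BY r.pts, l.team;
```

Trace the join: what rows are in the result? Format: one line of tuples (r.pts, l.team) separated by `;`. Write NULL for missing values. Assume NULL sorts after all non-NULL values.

(18, BQ); (18, MT); (18, UI); (21, CR); (NULL, BQ); (NULL, JV); (NULL, MT); (NULL, OC); (NULL, UI); (NULL, NULL)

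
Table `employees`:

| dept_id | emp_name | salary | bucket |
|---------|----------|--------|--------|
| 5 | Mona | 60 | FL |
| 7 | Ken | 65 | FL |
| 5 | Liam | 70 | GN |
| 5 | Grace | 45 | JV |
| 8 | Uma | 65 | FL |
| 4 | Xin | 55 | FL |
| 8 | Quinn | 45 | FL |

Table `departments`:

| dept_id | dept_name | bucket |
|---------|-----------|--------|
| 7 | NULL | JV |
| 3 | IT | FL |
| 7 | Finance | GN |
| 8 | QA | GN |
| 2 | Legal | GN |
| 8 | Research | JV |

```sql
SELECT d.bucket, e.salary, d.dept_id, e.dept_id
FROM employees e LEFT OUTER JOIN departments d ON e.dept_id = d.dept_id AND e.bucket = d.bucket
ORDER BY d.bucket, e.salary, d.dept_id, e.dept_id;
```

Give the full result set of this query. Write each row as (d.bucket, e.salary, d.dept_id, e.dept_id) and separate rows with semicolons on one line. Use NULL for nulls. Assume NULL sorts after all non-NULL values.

LEFT JOIN keeps every row from `employees`; unmatched rows get NULL for `departments`'s columns.
Matching on e.dept_id = d.dept_id AND e.bucket = d.bucket.
- e[0] dept_id=5, bucket=FL → no match; kept with NULLs on the d side.
- e[1] dept_id=7, bucket=FL → no match; kept with NULLs on the d side.
- e[2] dept_id=5, bucket=GN → no match; kept with NULLs on the d side.
- e[3] dept_id=5, bucket=JV → no match; kept with NULLs on the d side.
- e[4] dept_id=8, bucket=FL → no match; kept with NULLs on the d side.
- e[5] dept_id=4, bucket=FL → no match; kept with NULLs on the d side.
- e[6] dept_id=8, bucket=FL → no match; kept with NULLs on the d side.
After projecting and ordering:
d.bucket | e.salary | d.dept_id | e.dept_id
NULL | 45 | NULL | 5
NULL | 45 | NULL | 8
NULL | 55 | NULL | 4
NULL | 60 | NULL | 5
NULL | 65 | NULL | 7
NULL | 65 | NULL | 8
NULL | 70 | NULL | 5

(NULL, 45, NULL, 5); (NULL, 45, NULL, 8); (NULL, 55, NULL, 4); (NULL, 60, NULL, 5); (NULL, 65, NULL, 7); (NULL, 65, NULL, 8); (NULL, 70, NULL, 5)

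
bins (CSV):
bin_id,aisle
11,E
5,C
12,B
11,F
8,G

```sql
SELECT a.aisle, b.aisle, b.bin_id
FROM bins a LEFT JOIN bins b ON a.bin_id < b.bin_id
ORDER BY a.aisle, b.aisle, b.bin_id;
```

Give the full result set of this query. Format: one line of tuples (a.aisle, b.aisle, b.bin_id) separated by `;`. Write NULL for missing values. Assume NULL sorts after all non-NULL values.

(B, NULL, NULL); (C, B, 12); (C, E, 11); (C, F, 11); (C, G, 8); (E, B, 12); (F, B, 12); (G, B, 12); (G, E, 11); (G, F, 11)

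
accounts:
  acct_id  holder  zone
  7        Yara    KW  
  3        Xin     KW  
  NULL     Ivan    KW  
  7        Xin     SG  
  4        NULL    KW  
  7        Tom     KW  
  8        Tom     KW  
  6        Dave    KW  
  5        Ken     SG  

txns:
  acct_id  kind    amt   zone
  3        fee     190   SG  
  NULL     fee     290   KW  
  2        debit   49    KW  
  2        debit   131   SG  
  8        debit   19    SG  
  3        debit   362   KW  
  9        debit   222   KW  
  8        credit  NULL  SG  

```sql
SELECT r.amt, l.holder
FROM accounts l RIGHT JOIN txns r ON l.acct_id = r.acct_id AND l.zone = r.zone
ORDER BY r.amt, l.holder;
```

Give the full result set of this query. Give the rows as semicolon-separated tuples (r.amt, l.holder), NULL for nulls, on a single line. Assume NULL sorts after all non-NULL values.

(19, NULL); (49, NULL); (131, NULL); (190, NULL); (222, NULL); (290, NULL); (362, Xin); (NULL, NULL)

RIGHT JOIN keeps every row from `txns`; unmatched rows get NULL for `accounts`'s columns.
Matching on l.acct_id = r.acct_id AND l.zone = r.zone. A NULL in a compared column never satisfies the condition.
- acct_id=7, zone=KW: no matching r row.
- acct_id=3, zone=KW: 1 matching r row(s), so 1 row(s) emitted.
- acct_id=NULL, zone=KW: no matching r row.
- acct_id=7, zone=SG: no matching r row.
- acct_id=4, zone=KW: no matching r row.
- acct_id=7, zone=KW: no matching r row.
- acct_id=8, zone=KW: no matching r row.
- acct_id=6, zone=KW: no matching r row.
- acct_id=5, zone=SG: no matching r row.
- 7 r row(s) had no l match → kept, l columns NULL.
After projecting and ordering:
r.amt | l.holder
19 | NULL
49 | NULL
131 | NULL
190 | NULL
222 | NULL
290 | NULL
362 | Xin
NULL | NULL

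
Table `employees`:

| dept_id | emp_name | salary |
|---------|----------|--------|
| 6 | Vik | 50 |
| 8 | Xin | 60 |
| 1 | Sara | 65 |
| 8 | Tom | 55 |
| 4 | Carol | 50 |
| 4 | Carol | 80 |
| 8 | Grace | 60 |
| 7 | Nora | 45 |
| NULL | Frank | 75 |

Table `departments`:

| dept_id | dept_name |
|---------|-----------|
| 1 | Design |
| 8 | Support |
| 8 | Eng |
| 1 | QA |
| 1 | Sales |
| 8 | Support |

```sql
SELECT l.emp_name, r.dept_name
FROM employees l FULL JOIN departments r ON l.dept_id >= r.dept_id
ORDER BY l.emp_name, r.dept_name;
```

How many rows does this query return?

34

FULL OUTER JOIN keeps every row from both sides; unmatched rows get NULL for the other side's columns.
Matching on l.dept_id >= r.dept_id. A NULL in a compared column never satisfies the condition.
- l[0] dept_id=6 → 3 match(es) in r → 3 row(s).
- l[1] dept_id=8 → 6 match(es) in r → 6 row(s).
- l[2] dept_id=1 → 3 match(es) in r → 3 row(s).
- l[3] dept_id=8 → 6 match(es) in r → 6 row(s).
- l[4] dept_id=4 → 3 match(es) in r → 3 row(s).
- l[5] dept_id=4 → 3 match(es) in r → 3 row(s).
- l[6] dept_id=8 → 6 match(es) in r → 6 row(s).
- l[7] dept_id=7 → 3 match(es) in r → 3 row(s).
- l[8] dept_id=NULL → no match; kept with NULLs on the r side.
Total: 33 matched + 1 padded = 34 rows.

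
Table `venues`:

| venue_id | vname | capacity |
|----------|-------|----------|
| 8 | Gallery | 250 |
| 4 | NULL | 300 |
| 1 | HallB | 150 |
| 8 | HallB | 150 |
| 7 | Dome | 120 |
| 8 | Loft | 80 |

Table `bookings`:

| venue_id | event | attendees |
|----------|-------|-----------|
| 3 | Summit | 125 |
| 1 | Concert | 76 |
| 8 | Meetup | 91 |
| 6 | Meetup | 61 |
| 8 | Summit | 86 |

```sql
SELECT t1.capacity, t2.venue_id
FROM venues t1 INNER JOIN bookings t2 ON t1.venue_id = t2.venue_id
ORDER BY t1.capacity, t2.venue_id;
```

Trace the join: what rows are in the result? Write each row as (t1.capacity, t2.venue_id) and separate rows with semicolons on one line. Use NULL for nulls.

(80, 8); (80, 8); (150, 1); (150, 8); (150, 8); (250, 8); (250, 8)

INNER JOIN keeps only pairs where the ON condition holds.
Matching on t1.venue_id = t2.venue_id.
- t1[0] venue_id=8 → 2 match(es) in t2 → 2 row(s).
- t1[1] venue_id=4 → no match; dropped.
- t1[2] venue_id=1 → 1 match(es) in t2 → 1 row(s).
- t1[3] venue_id=8 → 2 match(es) in t2 → 2 row(s).
- t1[4] venue_id=7 → no match; dropped.
- t1[5] venue_id=8 → 2 match(es) in t2 → 2 row(s).
After projecting and ordering:
t1.capacity | t2.venue_id
80 | 8
80 | 8
150 | 1
150 | 8
150 | 8
250 | 8
250 | 8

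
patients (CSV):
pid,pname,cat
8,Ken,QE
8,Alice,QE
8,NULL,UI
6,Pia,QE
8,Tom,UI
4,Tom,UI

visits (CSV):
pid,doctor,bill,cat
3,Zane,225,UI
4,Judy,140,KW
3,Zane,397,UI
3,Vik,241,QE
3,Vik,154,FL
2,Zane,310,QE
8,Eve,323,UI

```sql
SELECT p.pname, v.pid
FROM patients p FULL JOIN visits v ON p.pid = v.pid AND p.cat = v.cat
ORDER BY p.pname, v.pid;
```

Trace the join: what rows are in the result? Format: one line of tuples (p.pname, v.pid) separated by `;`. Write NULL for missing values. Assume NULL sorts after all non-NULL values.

(Alice, NULL); (Ken, NULL); (Pia, NULL); (Tom, 8); (Tom, NULL); (NULL, 2); (NULL, 3); (NULL, 3); (NULL, 3); (NULL, 3); (NULL, 4); (NULL, 8)

FULL OUTER JOIN keeps every row from both sides; unmatched rows get NULL for the other side's columns.
Matching on p.pid = v.pid AND p.cat = v.cat.
Matched pairs: 2; unmatched p rows kept: 4; unmatched v rows kept: 6.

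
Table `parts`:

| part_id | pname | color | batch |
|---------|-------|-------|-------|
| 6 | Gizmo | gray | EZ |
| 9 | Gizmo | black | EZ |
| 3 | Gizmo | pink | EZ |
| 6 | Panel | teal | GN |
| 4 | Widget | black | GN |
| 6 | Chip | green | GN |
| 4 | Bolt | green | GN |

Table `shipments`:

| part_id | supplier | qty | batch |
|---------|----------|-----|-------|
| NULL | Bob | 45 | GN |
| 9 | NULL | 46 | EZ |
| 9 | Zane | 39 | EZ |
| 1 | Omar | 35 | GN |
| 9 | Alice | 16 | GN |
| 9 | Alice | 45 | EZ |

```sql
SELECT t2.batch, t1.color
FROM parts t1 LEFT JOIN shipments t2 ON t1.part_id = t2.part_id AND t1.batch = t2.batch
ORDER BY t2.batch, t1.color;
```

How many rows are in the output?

LEFT JOIN keeps every row from `parts`; unmatched rows get NULL for `shipments`'s columns.
Matching on t1.part_id = t2.part_id AND t1.batch = t2.batch. A NULL in a compared column never satisfies the condition.
Matched pairs: 3; unmatched t1 rows kept: 6.
Total: 3 matched + 6 padded = 9 rows.

9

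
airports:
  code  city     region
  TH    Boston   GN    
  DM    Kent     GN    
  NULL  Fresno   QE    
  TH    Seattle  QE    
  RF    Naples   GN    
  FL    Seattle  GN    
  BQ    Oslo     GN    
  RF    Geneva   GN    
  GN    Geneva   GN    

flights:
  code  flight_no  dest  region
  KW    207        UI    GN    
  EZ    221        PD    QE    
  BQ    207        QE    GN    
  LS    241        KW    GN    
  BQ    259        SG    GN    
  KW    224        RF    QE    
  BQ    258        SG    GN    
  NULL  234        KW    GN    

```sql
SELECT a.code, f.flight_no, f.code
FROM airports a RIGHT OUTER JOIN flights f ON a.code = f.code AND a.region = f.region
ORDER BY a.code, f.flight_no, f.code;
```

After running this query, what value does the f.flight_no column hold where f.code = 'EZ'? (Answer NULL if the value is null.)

221

RIGHT JOIN keeps every row from `flights`; unmatched rows get NULL for `airports`'s columns.
Matching on a.code = f.code AND a.region = f.region. A NULL in a compared column never satisfies the condition.
- a row (code=TH, region=GN): no match.
- a row (code=DM, region=GN): no match.
- a row (code=NULL, region=QE): no match.
- a row (code=TH, region=QE): no match.
- a row (code=RF, region=GN): no match.
- a row (code=FL, region=GN): no match.
- a row (code=BQ, region=GN): matches 3 f row(s) → 3 output row(s).
- a row (code=RF, region=GN): no match.
- a row (code=GN, region=GN): no match.
- 5 row(s) from f found no a partner → padded with NULL.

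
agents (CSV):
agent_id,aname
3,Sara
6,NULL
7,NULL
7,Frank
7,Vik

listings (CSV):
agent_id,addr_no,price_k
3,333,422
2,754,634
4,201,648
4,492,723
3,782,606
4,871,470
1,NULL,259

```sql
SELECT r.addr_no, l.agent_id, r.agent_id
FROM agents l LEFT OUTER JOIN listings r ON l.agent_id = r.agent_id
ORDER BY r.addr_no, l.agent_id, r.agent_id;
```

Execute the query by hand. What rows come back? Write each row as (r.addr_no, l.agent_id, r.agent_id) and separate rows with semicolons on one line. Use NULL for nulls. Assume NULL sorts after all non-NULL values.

LEFT JOIN keeps every row from `agents`; unmatched rows get NULL for `listings`'s columns.
Matching on l.agent_id = r.agent_id.
- l row (agent_id=3): matches 2 r row(s) → 2 output row(s).
- l row (agent_id=6): no match → kept, r columns NULL.
- l row (agent_id=7): no match → kept, r columns NULL.
- l row (agent_id=7): no match → kept, r columns NULL.
- l row (agent_id=7): no match → kept, r columns NULL.
After projecting and ordering:
r.addr_no | l.agent_id | r.agent_id
333 | 3 | 3
782 | 3 | 3
NULL | 6 | NULL
NULL | 7 | NULL
NULL | 7 | NULL
NULL | 7 | NULL

(333, 3, 3); (782, 3, 3); (NULL, 6, NULL); (NULL, 7, NULL); (NULL, 7, NULL); (NULL, 7, NULL)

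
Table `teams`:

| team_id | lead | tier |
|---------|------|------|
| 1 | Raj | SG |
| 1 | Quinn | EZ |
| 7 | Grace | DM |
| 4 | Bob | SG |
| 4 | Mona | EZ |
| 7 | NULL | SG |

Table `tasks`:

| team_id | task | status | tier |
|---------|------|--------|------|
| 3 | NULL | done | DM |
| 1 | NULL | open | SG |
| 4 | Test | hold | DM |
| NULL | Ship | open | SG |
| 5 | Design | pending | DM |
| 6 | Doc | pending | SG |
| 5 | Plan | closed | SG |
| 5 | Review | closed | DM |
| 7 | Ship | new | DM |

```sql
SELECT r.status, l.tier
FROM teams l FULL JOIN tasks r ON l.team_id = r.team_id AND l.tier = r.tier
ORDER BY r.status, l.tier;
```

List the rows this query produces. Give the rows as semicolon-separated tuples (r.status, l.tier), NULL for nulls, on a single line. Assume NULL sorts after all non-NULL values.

(closed, NULL); (closed, NULL); (done, NULL); (hold, NULL); (new, DM); (open, SG); (open, NULL); (pending, NULL); (pending, NULL); (NULL, EZ); (NULL, EZ); (NULL, SG); (NULL, SG)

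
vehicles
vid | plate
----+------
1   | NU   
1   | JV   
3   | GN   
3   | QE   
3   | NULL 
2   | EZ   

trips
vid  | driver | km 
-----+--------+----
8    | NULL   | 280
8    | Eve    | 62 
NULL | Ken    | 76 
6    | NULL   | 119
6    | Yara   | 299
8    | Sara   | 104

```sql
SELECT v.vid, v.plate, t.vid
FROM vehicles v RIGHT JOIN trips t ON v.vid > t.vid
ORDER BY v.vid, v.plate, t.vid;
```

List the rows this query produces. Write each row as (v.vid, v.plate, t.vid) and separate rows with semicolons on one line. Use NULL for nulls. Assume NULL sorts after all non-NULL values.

(NULL, NULL, 6); (NULL, NULL, 6); (NULL, NULL, 8); (NULL, NULL, 8); (NULL, NULL, 8); (NULL, NULL, NULL)

RIGHT JOIN keeps every row from `trips`; unmatched rows get NULL for `vehicles`'s columns.
Matching on v.vid > t.vid. A NULL in a compared column never satisfies the condition.
- v row (vid=1): no match.
- v row (vid=1): no match.
- v row (vid=3): no match.
- v row (vid=3): no match.
- v row (vid=3): no match.
- v row (vid=2): no match.
- 6 row(s) from t found no v partner → padded with NULL.
After projecting and ordering:
v.vid | v.plate | t.vid
NULL | NULL | 6
NULL | NULL | 6
NULL | NULL | 8
NULL | NULL | 8
NULL | NULL | 8
NULL | NULL | NULL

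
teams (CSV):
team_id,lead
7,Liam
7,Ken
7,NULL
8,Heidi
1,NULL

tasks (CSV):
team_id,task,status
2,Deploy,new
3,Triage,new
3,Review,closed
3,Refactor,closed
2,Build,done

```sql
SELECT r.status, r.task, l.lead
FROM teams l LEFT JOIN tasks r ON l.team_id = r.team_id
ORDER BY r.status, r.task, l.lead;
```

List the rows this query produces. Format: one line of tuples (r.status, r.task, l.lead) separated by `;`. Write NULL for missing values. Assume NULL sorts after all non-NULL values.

(NULL, NULL, Heidi); (NULL, NULL, Ken); (NULL, NULL, Liam); (NULL, NULL, NULL); (NULL, NULL, NULL)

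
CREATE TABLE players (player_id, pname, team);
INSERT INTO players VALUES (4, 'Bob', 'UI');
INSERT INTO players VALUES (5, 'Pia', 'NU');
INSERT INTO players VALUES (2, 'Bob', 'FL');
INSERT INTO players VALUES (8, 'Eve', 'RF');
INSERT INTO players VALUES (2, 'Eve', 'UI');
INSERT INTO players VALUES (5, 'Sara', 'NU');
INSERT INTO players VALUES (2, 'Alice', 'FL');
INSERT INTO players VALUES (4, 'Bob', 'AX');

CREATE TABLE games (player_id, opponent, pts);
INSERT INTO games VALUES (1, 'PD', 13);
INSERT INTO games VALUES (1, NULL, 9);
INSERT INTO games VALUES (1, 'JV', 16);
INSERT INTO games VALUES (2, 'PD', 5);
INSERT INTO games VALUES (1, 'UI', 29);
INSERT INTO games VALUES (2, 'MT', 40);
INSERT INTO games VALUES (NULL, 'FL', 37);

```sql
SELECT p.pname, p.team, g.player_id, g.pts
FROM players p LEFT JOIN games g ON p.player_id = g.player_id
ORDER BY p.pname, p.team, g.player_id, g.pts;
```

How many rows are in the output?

11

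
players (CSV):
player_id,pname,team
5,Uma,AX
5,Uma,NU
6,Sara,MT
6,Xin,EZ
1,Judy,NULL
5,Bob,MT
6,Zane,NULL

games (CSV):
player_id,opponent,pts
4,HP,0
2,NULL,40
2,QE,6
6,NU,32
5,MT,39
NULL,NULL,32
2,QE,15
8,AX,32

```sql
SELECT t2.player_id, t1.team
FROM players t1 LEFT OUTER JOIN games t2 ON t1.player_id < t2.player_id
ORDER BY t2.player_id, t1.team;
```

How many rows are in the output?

LEFT JOIN keeps every row from `players`; unmatched rows get NULL for `games`'s columns.
Matching on t1.player_id < t2.player_id. A NULL in a compared column never satisfies the condition.
Matched pairs: 16; unmatched t1 rows kept: 0.
Total: 16 rows.

16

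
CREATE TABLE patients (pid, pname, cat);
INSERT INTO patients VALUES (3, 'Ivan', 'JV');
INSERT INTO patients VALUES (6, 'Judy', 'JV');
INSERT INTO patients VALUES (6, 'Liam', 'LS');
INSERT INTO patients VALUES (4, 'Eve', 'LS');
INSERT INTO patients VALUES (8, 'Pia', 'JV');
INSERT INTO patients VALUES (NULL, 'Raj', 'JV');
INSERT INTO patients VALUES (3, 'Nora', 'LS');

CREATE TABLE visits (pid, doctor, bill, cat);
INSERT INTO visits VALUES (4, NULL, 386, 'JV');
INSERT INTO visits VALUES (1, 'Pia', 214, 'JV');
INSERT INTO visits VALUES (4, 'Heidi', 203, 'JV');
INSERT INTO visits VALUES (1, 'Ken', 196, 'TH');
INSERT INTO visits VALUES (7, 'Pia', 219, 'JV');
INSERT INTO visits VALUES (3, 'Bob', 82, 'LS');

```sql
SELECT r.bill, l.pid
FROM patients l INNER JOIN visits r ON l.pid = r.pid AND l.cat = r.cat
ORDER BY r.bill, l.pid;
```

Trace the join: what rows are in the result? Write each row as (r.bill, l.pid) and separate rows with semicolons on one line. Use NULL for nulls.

INNER JOIN keeps only pairs where the ON condition holds.
Matching on l.pid = r.pid AND l.cat = r.cat. A NULL in a compared column never satisfies the condition.
Matched pairs: 1.

(82, 3)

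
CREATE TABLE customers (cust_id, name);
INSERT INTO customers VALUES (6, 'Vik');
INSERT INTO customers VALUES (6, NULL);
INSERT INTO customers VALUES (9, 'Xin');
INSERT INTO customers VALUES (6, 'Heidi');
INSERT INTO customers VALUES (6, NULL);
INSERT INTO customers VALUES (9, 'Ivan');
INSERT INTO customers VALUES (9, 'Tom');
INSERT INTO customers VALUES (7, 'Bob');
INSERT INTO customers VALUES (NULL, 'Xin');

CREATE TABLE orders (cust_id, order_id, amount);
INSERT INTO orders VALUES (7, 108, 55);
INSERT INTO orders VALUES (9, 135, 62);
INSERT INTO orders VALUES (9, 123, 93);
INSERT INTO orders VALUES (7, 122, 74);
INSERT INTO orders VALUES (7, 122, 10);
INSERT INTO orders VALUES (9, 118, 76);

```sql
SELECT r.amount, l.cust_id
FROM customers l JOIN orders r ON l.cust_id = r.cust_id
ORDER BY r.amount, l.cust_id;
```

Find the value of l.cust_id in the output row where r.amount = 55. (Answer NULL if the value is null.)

7

INNER JOIN keeps only pairs where the ON condition holds.
Matching on l.cust_id = r.cust_id. A NULL in a compared column never satisfies the condition.
- l[0] cust_id=6 → no match; dropped.
- l[1] cust_id=6 → no match; dropped.
- l[2] cust_id=9 → 3 match(es) in r → 3 row(s).
- l[3] cust_id=6 → no match; dropped.
- l[4] cust_id=6 → no match; dropped.
- l[5] cust_id=9 → 3 match(es) in r → 3 row(s).
- l[6] cust_id=9 → 3 match(es) in r → 3 row(s).
- l[7] cust_id=7 → 3 match(es) in r → 3 row(s).
- l[8] cust_id=NULL → no match; dropped.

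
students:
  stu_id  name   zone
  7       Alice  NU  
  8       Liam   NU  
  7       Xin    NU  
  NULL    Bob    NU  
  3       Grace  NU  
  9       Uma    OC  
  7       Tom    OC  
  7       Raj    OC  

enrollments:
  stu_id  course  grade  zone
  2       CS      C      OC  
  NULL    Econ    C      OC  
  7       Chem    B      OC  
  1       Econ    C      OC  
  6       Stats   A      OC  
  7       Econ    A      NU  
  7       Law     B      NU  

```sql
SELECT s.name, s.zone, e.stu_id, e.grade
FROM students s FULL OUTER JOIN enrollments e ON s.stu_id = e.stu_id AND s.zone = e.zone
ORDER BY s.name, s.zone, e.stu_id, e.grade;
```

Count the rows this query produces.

14

FULL OUTER JOIN keeps every row from both sides; unmatched rows get NULL for the other side's columns.
Matching on s.stu_id = e.stu_id AND s.zone = e.zone. A NULL in a compared column never satisfies the condition.
- stu_id=7, zone=NU: 2 matching e row(s), so 2 row(s) emitted.
- stu_id=8, zone=NU: no e row matches, row kept with e columns NULL.
- stu_id=7, zone=NU: 2 matching e row(s), so 2 row(s) emitted.
- stu_id=NULL, zone=NU: no e row matches, row kept with e columns NULL.
- stu_id=3, zone=NU: no e row matches, row kept with e columns NULL.
- stu_id=9, zone=OC: no e row matches, row kept with e columns NULL.
- stu_id=7, zone=OC: 1 matching e row(s), so 1 row(s) emitted.
- stu_id=7, zone=OC: 1 matching e row(s), so 1 row(s) emitted.
- 4 e row(s) had no s match → kept, s columns NULL.
Total: 6 matched + 8 padded = 14 rows.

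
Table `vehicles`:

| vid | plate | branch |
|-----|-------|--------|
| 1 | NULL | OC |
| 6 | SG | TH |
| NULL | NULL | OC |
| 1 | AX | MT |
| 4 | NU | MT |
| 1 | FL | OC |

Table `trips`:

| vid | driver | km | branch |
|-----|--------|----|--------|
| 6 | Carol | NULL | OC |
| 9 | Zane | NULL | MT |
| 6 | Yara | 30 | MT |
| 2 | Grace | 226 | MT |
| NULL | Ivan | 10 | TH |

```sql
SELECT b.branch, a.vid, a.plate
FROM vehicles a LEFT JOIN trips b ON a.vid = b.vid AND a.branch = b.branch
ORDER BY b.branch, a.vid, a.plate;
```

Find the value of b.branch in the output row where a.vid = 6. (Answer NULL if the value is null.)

LEFT JOIN keeps every row from `vehicles`; unmatched rows get NULL for `trips`'s columns.
Matching on a.vid = b.vid AND a.branch = b.branch. A NULL in a compared column never satisfies the condition.
- a row (vid=1, branch=OC): no match → kept, b columns NULL.
- a row (vid=6, branch=TH): no match → kept, b columns NULL.
- a row (vid=NULL, branch=OC): no match → kept, b columns NULL.
- a row (vid=1, branch=MT): no match → kept, b columns NULL.
- a row (vid=4, branch=MT): no match → kept, b columns NULL.
- a row (vid=1, branch=OC): no match → kept, b columns NULL.

NULL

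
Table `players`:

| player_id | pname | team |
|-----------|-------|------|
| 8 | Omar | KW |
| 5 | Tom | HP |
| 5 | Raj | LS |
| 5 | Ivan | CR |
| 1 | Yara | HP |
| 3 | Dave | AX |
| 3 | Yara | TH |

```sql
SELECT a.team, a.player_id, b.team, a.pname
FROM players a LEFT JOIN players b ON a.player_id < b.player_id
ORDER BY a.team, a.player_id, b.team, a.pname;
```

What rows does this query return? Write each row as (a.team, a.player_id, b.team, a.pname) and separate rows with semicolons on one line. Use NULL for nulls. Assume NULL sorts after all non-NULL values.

(AX, 3, CR, Dave); (AX, 3, HP, Dave); (AX, 3, KW, Dave); (AX, 3, LS, Dave); (CR, 5, KW, Ivan); (HP, 1, AX, Yara); (HP, 1, CR, Yara); (HP, 1, HP, Yara); (HP, 1, KW, Yara); (HP, 1, LS, Yara); (HP, 1, TH, Yara); (HP, 5, KW, Tom); (KW, 8, NULL, Omar); (LS, 5, KW, Raj); (TH, 3, CR, Yara); (TH, 3, HP, Yara); (TH, 3, KW, Yara); (TH, 3, LS, Yara)

LEFT JOIN keeps every row from `players a`; unmatched rows get NULL for `players b`'s columns.
Matching on a.player_id < b.player_id.
- player_id=8: no b row matches, row kept with b columns NULL.
- player_id=5: 1 matching b row(s), so 1 row(s) emitted.
- player_id=5: 1 matching b row(s), so 1 row(s) emitted.
- player_id=5: 1 matching b row(s), so 1 row(s) emitted.
- player_id=1: 6 matching b row(s), so 6 row(s) emitted.
- player_id=3: 4 matching b row(s), so 4 row(s) emitted.
- player_id=3: 4 matching b row(s), so 4 row(s) emitted.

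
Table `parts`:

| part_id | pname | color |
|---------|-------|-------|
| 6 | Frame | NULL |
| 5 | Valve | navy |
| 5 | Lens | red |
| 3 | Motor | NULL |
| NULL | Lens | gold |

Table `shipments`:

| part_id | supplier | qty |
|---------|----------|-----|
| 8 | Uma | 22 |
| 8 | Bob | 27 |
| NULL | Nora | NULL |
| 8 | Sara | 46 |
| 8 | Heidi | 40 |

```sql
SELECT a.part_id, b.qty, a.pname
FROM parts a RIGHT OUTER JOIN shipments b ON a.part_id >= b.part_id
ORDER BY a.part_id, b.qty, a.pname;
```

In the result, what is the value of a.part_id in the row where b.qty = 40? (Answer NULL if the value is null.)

RIGHT JOIN keeps every row from `shipments`; unmatched rows get NULL for `parts`'s columns.
Matching on a.part_id >= b.part_id. A NULL in a compared column never satisfies the condition.
- part_id=6: no matching b row.
- part_id=5: no matching b row.
- part_id=5: no matching b row.
- part_id=3: no matching b row.
- part_id=NULL: no matching b row.
- 5 row(s) from b found no a partner → padded with NULL.

NULL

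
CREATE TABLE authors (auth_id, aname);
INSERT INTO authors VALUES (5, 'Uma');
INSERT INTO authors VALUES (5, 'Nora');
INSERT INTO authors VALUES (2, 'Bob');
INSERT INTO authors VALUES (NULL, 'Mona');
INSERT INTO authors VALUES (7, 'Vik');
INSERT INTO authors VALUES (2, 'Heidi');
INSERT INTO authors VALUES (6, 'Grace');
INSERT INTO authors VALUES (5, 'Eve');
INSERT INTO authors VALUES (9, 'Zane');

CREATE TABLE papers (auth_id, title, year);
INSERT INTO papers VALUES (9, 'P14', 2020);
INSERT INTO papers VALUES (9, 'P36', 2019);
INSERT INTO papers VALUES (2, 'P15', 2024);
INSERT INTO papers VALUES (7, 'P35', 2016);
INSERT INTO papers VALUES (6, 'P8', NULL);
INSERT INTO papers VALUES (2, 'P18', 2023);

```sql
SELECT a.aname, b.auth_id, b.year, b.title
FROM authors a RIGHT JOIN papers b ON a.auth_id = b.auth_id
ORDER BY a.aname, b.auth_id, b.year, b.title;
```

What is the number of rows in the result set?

8

RIGHT JOIN keeps every row from `papers`; unmatched rows get NULL for `authors`'s columns.
Matching on a.auth_id = b.auth_id. A NULL in a compared column never satisfies the condition.
- a (auth_id=5) has no partner in b.
- a (auth_id=5) has no partner in b.
- a (auth_id=2) pairs with 2 row(s) of b.
- a (auth_id=NULL) has no partner in b.
- a (auth_id=7) pairs with 1 row(s) of b.
- a (auth_id=2) pairs with 2 row(s) of b.
- a (auth_id=6) pairs with 1 row(s) of b.
- a (auth_id=5) has no partner in b.
- a (auth_id=9) pairs with 2 row(s) of b.
- every b row matched at least one a row.
Total: 8 rows.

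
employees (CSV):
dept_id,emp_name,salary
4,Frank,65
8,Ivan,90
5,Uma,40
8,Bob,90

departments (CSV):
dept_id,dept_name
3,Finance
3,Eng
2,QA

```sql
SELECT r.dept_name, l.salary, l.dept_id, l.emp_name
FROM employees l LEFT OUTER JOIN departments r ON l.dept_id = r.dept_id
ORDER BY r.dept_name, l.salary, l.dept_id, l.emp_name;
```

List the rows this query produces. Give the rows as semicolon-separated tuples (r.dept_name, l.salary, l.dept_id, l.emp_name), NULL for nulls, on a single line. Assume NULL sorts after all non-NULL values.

(NULL, 40, 5, Uma); (NULL, 65, 4, Frank); (NULL, 90, 8, Bob); (NULL, 90, 8, Ivan)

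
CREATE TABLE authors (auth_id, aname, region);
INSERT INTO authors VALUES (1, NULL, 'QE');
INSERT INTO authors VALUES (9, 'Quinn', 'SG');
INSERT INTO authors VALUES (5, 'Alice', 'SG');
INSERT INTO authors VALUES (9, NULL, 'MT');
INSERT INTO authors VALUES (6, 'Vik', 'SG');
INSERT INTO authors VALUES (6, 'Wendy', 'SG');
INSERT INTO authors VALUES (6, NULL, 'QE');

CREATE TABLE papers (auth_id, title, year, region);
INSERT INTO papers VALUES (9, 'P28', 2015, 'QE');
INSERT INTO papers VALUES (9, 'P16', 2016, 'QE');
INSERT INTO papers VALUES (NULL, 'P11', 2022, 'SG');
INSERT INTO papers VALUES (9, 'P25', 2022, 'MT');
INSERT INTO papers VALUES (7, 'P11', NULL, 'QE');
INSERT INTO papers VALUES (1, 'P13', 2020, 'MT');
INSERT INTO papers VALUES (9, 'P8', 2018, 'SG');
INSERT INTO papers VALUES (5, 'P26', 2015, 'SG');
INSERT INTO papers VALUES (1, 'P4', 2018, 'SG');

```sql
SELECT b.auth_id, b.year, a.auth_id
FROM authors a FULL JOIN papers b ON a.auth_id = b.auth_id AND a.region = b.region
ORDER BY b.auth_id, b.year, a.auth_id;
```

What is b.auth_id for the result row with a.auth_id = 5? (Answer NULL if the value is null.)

FULL OUTER JOIN keeps every row from both sides; unmatched rows get NULL for the other side's columns.
Matching on a.auth_id = b.auth_id AND a.region = b.region. A NULL in a compared column never satisfies the condition.
Matched pairs: 3; unmatched a rows kept: 4; unmatched b rows kept: 6.

5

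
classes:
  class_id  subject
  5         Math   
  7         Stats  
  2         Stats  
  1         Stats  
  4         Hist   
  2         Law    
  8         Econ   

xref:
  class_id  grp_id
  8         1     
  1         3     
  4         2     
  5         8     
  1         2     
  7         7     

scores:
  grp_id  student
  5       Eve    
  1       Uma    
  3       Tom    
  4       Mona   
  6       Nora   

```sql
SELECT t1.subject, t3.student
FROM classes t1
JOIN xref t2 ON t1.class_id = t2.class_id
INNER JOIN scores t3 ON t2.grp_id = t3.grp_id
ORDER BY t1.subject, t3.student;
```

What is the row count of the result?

2

Joins associate left-to-right: classes INNER JOIN xref on class_id gives 6 intermediate row(s).
Then INNER JOIN `scores t3` on grp_id: keep only rows whose t2.grp_id appears in t3.
Result: 2 row(s).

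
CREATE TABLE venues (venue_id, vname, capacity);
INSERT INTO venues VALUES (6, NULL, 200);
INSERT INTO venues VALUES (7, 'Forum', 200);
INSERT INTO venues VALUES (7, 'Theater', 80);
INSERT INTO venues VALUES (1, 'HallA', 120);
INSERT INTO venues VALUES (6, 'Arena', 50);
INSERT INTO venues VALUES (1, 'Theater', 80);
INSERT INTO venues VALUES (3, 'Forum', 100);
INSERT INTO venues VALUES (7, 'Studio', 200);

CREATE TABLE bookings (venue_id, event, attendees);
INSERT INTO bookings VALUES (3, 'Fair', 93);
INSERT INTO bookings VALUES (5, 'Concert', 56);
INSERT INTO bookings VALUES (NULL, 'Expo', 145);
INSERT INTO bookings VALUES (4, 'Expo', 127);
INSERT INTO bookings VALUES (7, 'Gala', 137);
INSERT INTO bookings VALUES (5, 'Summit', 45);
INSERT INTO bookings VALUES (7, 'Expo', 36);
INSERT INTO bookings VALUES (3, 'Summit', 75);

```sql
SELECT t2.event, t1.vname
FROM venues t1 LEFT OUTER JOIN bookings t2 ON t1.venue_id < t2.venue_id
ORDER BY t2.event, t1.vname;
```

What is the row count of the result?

LEFT JOIN keeps every row from `venues`; unmatched rows get NULL for `bookings`'s columns.
Matching on t1.venue_id < t2.venue_id. A NULL in a compared column never satisfies the condition.
- t1 row (venue_id=6): matches 2 t2 row(s) → 2 output row(s).
- t1 row (venue_id=7): no match → kept, t2 columns NULL.
- t1 row (venue_id=7): no match → kept, t2 columns NULL.
- t1 row (venue_id=1): matches 7 t2 row(s) → 7 output row(s).
- t1 row (venue_id=6): matches 2 t2 row(s) → 2 output row(s).
- t1 row (venue_id=1): matches 7 t2 row(s) → 7 output row(s).
- t1 row (venue_id=3): matches 5 t2 row(s) → 5 output row(s).
- t1 row (venue_id=7): no match → kept, t2 columns NULL.
Total: 23 matched + 3 padded = 26 rows.

26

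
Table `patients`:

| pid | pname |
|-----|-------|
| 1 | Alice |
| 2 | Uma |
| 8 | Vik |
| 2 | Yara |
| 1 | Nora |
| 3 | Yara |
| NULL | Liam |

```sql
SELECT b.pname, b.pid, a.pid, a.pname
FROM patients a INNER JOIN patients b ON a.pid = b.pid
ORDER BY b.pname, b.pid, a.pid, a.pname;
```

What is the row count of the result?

INNER JOIN keeps only pairs where the ON condition holds.
Matching on a.pid = b.pid. A NULL in a compared column never satisfies the condition.
Matched pairs: 10.
Total: 10 rows.

10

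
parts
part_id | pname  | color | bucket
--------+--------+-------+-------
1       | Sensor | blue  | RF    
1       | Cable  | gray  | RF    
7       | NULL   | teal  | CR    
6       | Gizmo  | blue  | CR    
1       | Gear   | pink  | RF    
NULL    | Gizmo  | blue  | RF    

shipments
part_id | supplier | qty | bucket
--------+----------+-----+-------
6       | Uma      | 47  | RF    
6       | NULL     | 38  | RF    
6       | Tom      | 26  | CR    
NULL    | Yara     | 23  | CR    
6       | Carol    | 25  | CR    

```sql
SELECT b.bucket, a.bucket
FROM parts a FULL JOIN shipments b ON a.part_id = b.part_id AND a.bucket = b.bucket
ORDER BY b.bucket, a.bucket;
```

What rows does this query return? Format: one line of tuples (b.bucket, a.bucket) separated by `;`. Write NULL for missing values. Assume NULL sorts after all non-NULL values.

(CR, CR); (CR, CR); (CR, NULL); (RF, NULL); (RF, NULL); (NULL, CR); (NULL, RF); (NULL, RF); (NULL, RF); (NULL, RF)

FULL OUTER JOIN keeps every row from both sides; unmatched rows get NULL for the other side's columns.
Matching on a.part_id = b.part_id AND a.bucket = b.bucket. A NULL in a compared column never satisfies the condition.
- a[0] part_id=1, bucket=RF → no match; kept with NULLs on the b side.
- a[1] part_id=1, bucket=RF → no match; kept with NULLs on the b side.
- a[2] part_id=7, bucket=CR → no match; kept with NULLs on the b side.
- a[3] part_id=6, bucket=CR → 2 match(es) in b → 2 row(s).
- a[4] part_id=1, bucket=RF → no match; kept with NULLs on the b side.
- a[5] part_id=NULL, bucket=RF → no match; kept with NULLs on the b side.
- 3 b row(s) had no a match → kept, a columns NULL.
After projecting and ordering:
b.bucket | a.bucket
CR | CR
CR | CR
CR | NULL
RF | NULL
RF | NULL
NULL | CR
NULL | RF
NULL | RF
NULL | RF
NULL | RF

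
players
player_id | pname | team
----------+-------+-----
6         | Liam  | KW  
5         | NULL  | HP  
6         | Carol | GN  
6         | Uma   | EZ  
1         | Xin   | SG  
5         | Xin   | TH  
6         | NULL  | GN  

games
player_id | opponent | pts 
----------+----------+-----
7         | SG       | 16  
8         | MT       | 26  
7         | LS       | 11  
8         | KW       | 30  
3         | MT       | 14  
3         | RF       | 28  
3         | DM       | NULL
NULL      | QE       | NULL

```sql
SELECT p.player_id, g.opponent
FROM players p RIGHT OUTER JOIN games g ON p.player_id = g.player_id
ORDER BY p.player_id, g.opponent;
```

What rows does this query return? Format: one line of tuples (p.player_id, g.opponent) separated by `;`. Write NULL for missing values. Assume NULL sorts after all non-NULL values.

(NULL, DM); (NULL, KW); (NULL, LS); (NULL, MT); (NULL, MT); (NULL, QE); (NULL, RF); (NULL, SG)

RIGHT JOIN keeps every row from `games`; unmatched rows get NULL for `players`'s columns.
Matching on p.player_id = g.player_id. A NULL in a compared column never satisfies the condition.
- player_id=6: no matching g row.
- player_id=5: no matching g row.
- player_id=6: no matching g row.
- player_id=6: no matching g row.
- player_id=1: no matching g row.
- player_id=5: no matching g row.
- player_id=6: no matching g row.
- 8 g row(s) had no p match → kept, p columns NULL.
After projecting and ordering:
p.player_id | g.opponent
NULL | DM
NULL | KW
NULL | LS
NULL | MT
NULL | MT
NULL | QE
NULL | RF
NULL | SG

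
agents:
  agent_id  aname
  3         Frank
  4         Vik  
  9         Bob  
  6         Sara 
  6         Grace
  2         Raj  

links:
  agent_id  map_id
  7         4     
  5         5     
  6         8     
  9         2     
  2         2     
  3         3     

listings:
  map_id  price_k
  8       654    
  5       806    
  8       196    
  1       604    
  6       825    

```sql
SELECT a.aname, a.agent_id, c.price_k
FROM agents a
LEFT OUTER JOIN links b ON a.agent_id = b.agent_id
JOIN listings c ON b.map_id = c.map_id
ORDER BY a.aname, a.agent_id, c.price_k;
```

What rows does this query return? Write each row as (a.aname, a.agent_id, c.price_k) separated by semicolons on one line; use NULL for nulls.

Step 1 — a LEFT JOIN b on agent_id → 6 row(s).
Then INNER JOIN `listings c` on map_id: keep only rows whose b.map_id appears in c.

(Grace, 6, 196); (Grace, 6, 654); (Sara, 6, 196); (Sara, 6, 654)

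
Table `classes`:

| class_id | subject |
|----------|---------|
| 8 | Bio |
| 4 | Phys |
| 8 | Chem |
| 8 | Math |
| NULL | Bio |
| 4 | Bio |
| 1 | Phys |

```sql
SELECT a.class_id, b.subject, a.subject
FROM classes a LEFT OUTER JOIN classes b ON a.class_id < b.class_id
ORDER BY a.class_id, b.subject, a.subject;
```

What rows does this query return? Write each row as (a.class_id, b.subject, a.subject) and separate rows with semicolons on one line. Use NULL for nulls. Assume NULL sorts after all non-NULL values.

(1, Bio, Phys); (1, Bio, Phys); (1, Chem, Phys); (1, Math, Phys); (1, Phys, Phys); (4, Bio, Bio); (4, Bio, Phys); (4, Chem, Bio); (4, Chem, Phys); (4, Math, Bio); (4, Math, Phys); (8, NULL, Bio); (8, NULL, Chem); (8, NULL, Math); (NULL, NULL, Bio)

LEFT JOIN keeps every row from `classes a`; unmatched rows get NULL for `classes b`'s columns.
Matching on a.class_id < b.class_id. A NULL in a compared column never satisfies the condition.
Matched pairs: 11; unmatched a rows kept: 4.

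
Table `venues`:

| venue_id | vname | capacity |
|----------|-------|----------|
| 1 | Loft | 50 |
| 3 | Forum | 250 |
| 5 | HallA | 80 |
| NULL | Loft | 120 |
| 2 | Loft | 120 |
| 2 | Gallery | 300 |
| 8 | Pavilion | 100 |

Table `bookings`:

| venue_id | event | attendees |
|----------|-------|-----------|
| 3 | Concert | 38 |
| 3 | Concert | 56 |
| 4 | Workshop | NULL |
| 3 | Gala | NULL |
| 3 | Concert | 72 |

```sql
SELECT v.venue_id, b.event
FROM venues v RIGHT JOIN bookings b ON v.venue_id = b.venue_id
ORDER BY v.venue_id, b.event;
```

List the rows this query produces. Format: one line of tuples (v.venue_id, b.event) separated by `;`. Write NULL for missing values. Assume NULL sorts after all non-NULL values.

RIGHT JOIN keeps every row from `bookings`; unmatched rows get NULL for `venues`'s columns.
Matching on v.venue_id = b.venue_id. A NULL in a compared column never satisfies the condition.
- venue_id=1: no matching b row.
- venue_id=3: 4 matching b row(s), so 4 row(s) emitted.
- venue_id=5: no matching b row.
- venue_id=NULL: no matching b row.
- venue_id=2: no matching b row.
- venue_id=2: no matching b row.
- venue_id=8: no matching b row.
- 1 row(s) from b found no v partner → padded with NULL.
After projecting and ordering:
v.venue_id | b.event
3 | Concert
3 | Concert
3 | Concert
3 | Gala
NULL | Workshop

(3, Concert); (3, Concert); (3, Concert); (3, Gala); (NULL, Workshop)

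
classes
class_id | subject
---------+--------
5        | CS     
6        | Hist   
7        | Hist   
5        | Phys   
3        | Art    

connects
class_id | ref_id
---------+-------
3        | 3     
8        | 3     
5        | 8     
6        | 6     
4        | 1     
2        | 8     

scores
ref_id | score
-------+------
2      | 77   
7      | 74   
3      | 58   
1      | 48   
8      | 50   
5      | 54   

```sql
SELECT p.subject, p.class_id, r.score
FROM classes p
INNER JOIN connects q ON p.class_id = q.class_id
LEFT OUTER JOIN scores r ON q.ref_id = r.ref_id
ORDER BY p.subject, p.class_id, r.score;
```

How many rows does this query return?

4

Evaluate left to right. First `classes p INNER JOIN connects q` on class_id: 4 row(s).
Then LEFT JOIN `scores r` on ref_id: each of those 4 rows is kept; rows whose q.ref_id has no match in r get NULL for r's columns.
Result: 4 row(s).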